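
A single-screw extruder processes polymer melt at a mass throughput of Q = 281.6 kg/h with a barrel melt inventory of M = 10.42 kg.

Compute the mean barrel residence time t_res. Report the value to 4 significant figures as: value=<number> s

Convert throughput: Q = 281.6 kg/h = 281.6/3600 = 0.0782222 kg/s
Mean residence time: t_res = M/Q_s = 10.42 kg / 0.0782222 kg/s = 133.21 s

value=133.2 s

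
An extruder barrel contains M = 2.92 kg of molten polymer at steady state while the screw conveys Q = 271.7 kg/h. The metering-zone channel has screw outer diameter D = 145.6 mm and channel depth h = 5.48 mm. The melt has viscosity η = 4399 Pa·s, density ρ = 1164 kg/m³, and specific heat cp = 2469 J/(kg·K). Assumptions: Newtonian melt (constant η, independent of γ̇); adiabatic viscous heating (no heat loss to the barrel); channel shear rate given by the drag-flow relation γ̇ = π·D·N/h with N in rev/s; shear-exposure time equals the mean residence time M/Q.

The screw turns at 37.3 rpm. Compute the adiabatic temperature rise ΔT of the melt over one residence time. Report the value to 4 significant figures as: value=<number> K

Convert throughput: Q = 271.7 kg/h = 271.7/3600 = 0.0754722 kg/s
t_res = M / Q_s = 2.92 / 0.0754722 = 38.6897 s
Convert to SI: D = 0.1456 m, h = 0.00548 m, N = 37.3/60 = 0.621667 rev/s
Shear rate: γ̇ = πDN/h = π·0.1456·0.621667/0.00548 = 51.8905 s⁻¹
Adiabatic rise: ΔT = η γ̇² t_res / (ρ cp) = 4399·(51.8905)²·38.6897 / (1164·2469) = 159.46 K

value=159.5 K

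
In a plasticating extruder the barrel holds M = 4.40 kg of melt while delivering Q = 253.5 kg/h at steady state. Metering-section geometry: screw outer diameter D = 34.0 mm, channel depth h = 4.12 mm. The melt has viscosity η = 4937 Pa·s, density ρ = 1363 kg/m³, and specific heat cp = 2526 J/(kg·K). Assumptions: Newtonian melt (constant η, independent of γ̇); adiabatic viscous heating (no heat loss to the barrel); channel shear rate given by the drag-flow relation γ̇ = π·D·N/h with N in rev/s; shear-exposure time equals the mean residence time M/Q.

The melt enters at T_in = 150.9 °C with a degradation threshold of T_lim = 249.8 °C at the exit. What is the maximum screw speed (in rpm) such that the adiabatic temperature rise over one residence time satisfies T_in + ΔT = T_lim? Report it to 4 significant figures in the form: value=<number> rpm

Q_s = Q / 3600 = 253.5 / 3600 = 0.0704167 kg/s
t_res = M / Q_s = 4.40 ÷ 0.0704167 = 62.4852 s
Convert to metres: D = 0.034 m, h = 0.00412 m
Allowable rise: ΔT_a = T_lim − T_in = 249.8 − 150.9 = 98.9 K
γ̇_max² = ΔT_a·ρ·cp / (η·t_res) = [98.9 × 1363 × 2526] / [4937 × 62.4852] = 1103.79 s⁻²
Take the square root: γ̇_max = √(1103.79) = 33.2233 s⁻¹
N_max = γ̇_max h / (πD) = 33.2233·0.00412/(π·0.034) = 1.28148 rev/s → ×60 = 76.8887 rpm

value=76.89 rpm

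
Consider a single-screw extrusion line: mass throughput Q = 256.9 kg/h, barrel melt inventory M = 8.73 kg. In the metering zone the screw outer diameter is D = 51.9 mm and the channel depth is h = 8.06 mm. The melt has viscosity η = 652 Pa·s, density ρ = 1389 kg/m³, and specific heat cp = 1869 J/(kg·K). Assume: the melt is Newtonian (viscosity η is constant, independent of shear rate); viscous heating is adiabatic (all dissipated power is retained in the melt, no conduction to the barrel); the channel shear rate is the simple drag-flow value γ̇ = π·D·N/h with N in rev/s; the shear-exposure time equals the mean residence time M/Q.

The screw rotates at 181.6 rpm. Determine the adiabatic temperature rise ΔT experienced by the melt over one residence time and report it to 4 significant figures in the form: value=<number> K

Convert throughput: Q = 256.9 kg/h = 256.9/3600 = 0.0713611 kg/s
Mean residence time: t_res = M/Q_s = 8.73 kg / 0.0713611 kg/s = 122.336 s
Convert to SI: D = 0.0519 m, h = 0.00806 m, N = 181.6/60 = 3.02667 rev/s
γ̇ = π D N / h = (π)(0.0519)(3.02667) / 0.00806 = 61.2275 s⁻¹
Adiabatic rise: ΔT = η γ̇² t_res / (ρ cp) = 652·(61.2275)²·122.336 / (1389·1869) = 115.181 K

value=115.2 K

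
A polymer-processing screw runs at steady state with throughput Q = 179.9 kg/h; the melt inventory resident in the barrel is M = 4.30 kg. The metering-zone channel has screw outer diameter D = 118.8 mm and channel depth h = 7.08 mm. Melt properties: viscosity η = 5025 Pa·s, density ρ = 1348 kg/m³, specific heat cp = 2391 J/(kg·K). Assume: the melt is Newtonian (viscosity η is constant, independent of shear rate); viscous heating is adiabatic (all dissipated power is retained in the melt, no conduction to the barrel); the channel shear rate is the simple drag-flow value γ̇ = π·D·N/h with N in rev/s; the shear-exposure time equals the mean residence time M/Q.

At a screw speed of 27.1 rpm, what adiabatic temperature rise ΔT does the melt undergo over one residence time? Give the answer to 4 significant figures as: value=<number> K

Convert throughput: Q = 179.9 kg/h = 179.9/3600 = 0.0499722 kg/s
t_res = M / Q_s = 4.30 / 0.0499722 = 86.0478 s
Geometry in metres: D = 118.8 mm → 0.1188 m, h = 7.08 mm → 0.00708 m; screw speed N = 27.1 rpm = 0.451667 rev/s
γ̇ = π D N / h = (π)(0.1188)(0.451667) / 0.00708 = 23.8095 s⁻¹
ΔT = η·γ̇²·t_res / (ρ·cp) = 5025 · (23.8095)² · 86.0478 / (1348 · 2391) = 76.0516 K

value=76.05 K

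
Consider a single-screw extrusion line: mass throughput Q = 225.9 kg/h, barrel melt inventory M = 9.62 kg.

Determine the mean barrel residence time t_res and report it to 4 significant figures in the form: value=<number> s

value=153.3 s

Convert throughput: Q = 225.9 kg/h = 225.9/3600 = 0.06275 kg/s
t_res = M / Q_s = 9.62 ÷ 0.06275 = 153.307 s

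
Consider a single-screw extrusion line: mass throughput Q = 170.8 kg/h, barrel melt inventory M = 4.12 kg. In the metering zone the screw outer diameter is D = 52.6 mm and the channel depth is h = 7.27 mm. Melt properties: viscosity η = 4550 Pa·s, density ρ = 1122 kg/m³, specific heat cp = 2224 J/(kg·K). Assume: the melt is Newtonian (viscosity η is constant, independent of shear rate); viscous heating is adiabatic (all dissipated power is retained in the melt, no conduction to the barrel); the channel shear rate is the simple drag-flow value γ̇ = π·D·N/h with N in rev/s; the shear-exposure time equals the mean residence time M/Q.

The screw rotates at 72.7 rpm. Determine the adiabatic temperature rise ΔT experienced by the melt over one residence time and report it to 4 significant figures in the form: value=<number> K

Q_s = Q / 3600 = 170.8 / 3600 = 0.0474444 kg/s
t_res = M / Q_s = 4.12 / 0.0474444 = 86.8384 s
Convert to SI: D = 0.0526 m, h = 0.00727 m, N = 72.7/60 = 1.21167 rev/s
γ̇ = π D N / h = (π)(0.0526)(1.21167) / 0.00727 = 27.5413 s⁻¹
ΔT = η·γ̇²·t_res/(ρ·cp) = [4550 × 27.5413² × 86.8384] / [1122 × 2224] = 120.106 K

value=120.1 K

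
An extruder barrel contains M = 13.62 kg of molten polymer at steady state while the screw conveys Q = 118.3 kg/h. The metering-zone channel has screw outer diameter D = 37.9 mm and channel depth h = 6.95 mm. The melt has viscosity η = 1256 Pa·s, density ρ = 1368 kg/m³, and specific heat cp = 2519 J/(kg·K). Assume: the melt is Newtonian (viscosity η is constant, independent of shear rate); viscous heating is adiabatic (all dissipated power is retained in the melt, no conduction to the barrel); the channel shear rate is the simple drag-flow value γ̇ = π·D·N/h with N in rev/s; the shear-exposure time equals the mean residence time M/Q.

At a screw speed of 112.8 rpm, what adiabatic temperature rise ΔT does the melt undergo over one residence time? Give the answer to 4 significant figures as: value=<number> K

Throughput in SI: Q_s = 118.3 kg/h ÷ 3600 s/h = 0.0328611 kg/s
Mean residence time: t_res = M/Q_s = 13.62 kg / 0.0328611 kg/s = 414.472 s
Convert to SI: D = 0.0379 m, h = 0.00695 m, N = 112.8/60 = 1.88 rev/s
Shear rate: γ̇ = πDN/h = π·0.0379·1.88/0.00695 = 32.2079 s⁻¹
ΔT = η·γ̇²·t_res/(ρ·cp) = [1256 × 32.2079² × 414.472] / [1368 × 2519] = 156.709 K

value=156.7 K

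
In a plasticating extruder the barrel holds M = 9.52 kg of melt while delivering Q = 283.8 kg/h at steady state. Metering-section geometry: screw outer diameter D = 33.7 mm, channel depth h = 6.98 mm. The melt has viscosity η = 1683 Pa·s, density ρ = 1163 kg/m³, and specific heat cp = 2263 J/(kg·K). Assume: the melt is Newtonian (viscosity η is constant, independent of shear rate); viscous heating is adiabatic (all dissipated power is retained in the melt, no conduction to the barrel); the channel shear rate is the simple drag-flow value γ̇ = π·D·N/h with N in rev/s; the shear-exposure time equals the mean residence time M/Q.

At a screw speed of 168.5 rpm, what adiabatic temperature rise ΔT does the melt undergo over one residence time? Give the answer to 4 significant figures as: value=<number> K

value=140.1 K

Throughput in SI: Q_s = 283.8 kg/h ÷ 3600 s/h = 0.0788333 kg/s
t_res = M / Q_s = 9.52 ÷ 0.0788333 = 120.761 s
D = 33.7 mm = 0.0337 m;  h = 6.98 mm = 0.00698 m;  N = 168.5 rpm / 60 = 2.80833 rev/s
γ̇ = π D N / h = (π)(0.0337)(2.80833) / 0.00698 = 42.5964 s⁻¹
ΔT = η·γ̇²·t_res / (ρ·cp) = 1683 · (42.5964)² · 120.761 / (1163 · 2263) = 140.118 K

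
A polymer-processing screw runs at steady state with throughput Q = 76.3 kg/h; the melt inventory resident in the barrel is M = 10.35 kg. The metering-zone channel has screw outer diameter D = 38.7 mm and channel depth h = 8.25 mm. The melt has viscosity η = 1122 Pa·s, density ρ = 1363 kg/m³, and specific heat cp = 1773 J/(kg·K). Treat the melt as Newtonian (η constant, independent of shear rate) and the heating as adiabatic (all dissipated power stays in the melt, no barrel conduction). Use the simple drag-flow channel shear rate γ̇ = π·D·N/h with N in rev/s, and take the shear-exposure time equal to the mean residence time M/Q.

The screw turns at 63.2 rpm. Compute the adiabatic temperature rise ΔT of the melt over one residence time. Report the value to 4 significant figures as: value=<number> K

Q_s = Q / 3600 = 76.3 / 3600 = 0.0211944 kg/s
t_res = M / Q_s = 10.35 / 0.0211944 = 488.336 s
Convert to SI: D = 0.0387 m, h = 0.00825 m, N = 63.2/60 = 1.05333 rev/s
γ̇ = π D N / h = (π)(0.0387)(1.05333) / 0.00825 = 15.5229 s⁻¹
Adiabatic rise: ΔT = η γ̇² t_res / (ρ cp) = 1122·(15.5229)²·488.336 / (1363·1773) = 54.6326 K

value=54.63 K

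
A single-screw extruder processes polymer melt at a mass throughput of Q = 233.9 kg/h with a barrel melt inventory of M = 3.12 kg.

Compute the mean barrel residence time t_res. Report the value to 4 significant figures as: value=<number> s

Convert throughput: Q = 233.9 kg/h = 233.9/3600 = 0.0649722 kg/s
Mean residence time: t_res = M/Q_s = 3.12 kg / 0.0649722 kg/s = 48.0205 s

value=48.02 s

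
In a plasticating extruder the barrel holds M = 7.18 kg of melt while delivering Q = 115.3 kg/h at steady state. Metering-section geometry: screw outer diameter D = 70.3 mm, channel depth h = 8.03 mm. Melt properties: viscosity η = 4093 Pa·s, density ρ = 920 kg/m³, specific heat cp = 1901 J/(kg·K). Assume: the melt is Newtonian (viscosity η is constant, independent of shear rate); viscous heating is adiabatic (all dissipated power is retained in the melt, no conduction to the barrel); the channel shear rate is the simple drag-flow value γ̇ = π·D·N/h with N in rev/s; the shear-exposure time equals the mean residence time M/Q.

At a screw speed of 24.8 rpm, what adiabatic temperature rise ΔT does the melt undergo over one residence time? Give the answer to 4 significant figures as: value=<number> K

Throughput in SI: Q_s = 115.3 kg/h ÷ 3600 s/h = 0.0320278 kg/s
t_res = M / Q_s = 7.18 ÷ 0.0320278 = 224.18 s
Geometry in metres: D = 70.3 mm → 0.0703 m, h = 8.03 mm → 0.00803 m; screw speed N = 24.8 rpm = 0.413333 rev/s
Shear rate: γ̇ = πDN/h = π·0.0703·0.413333/0.00803 = 11.3682 s⁻¹
ΔT = η·γ̇²·t_res/(ρ·cp) = [4093 × 11.3682² × 224.18] / [920 × 1901] = 67.8031 K

value=67.80 K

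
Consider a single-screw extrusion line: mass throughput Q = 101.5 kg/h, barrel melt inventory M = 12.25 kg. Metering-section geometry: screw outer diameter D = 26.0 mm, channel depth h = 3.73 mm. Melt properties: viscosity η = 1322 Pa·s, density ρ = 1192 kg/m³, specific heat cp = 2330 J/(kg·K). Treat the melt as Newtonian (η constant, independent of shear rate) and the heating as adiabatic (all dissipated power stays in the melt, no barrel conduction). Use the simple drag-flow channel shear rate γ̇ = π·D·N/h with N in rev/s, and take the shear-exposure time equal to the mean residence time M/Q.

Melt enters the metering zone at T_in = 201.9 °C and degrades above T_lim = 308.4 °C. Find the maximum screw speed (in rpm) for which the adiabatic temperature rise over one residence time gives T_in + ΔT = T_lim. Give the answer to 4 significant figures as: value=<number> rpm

Q_s = Q / 3600 = 101.5 / 3600 = 0.0281944 kg/s
t_res = M / Q_s = 12.25 ÷ 0.0281944 = 434.483 s
Convert to metres: D = 0.026 m, h = 0.00373 m
ΔT_a = T_lim − T_in = 308.4 − 201.9 = 106.5 K
Invert ΔT = ηγ̇²t_res/(ρcp) for γ̇: γ̇_max² = ΔT_a ρ cp / (η t_res) = 106.5·1192·2330 / (1322·434.483) = 514.965 s⁻²
γ̇_max = √514.965 = 22.6928 s⁻¹
N_max = γ̇_max·h / (π·D) = 22.6928 · 0.00373 / (π · 0.026) = 1.03627 rev/s = 62.1764 rpm

value=62.18 rpm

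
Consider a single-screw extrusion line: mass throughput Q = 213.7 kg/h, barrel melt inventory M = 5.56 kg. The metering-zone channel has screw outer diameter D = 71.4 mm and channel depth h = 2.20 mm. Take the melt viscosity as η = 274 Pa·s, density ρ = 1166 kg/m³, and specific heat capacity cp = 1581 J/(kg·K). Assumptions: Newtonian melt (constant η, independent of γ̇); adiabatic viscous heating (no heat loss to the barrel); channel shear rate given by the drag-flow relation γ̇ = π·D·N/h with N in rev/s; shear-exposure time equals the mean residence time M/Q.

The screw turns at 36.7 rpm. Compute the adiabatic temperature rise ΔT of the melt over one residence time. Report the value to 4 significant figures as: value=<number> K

Convert throughput: Q = 213.7 kg/h = 213.7/3600 = 0.0593611 kg/s
Mean residence time: t_res = M/Q_s = 5.56 kg / 0.0593611 kg/s = 93.664 s
Geometry in metres: D = 71.4 mm → 0.0714 m, h = 2.20 mm → 0.0022 m; screw speed N = 36.7 rpm = 0.611667 rev/s
Shear rate: γ̇ = πDN/h = π·0.0714·0.611667/0.0022 = 62.3649 s⁻¹
ΔT = η·γ̇²·t_res / (ρ·cp) = 274 · (62.3649)² · 93.664 / (1166 · 1581) = 54.1469 K

value=54.15 K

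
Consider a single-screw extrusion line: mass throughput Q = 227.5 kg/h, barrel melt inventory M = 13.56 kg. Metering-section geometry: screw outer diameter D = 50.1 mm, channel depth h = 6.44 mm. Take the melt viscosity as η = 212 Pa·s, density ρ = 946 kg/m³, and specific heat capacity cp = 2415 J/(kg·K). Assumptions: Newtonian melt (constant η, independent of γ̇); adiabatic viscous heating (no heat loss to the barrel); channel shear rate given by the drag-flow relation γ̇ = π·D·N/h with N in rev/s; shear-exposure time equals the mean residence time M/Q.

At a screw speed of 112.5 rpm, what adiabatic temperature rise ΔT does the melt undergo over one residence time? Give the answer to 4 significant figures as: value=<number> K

value=41.81 K

Convert throughput: Q = 227.5 kg/h = 227.5/3600 = 0.0631944 kg/s
t_res = M / Q_s = 13.56 / 0.0631944 = 214.576 s
D = 50.1 mm = 0.0501 m;  h = 6.44 mm = 0.00644 m;  N = 112.5 rpm / 60 = 1.875 rev/s
Shear rate: γ̇ = πDN/h = π·0.0501·1.875/0.00644 = 45.8251 s⁻¹
Adiabatic rise: ΔT = η γ̇² t_res / (ρ cp) = 212·(45.8251)²·214.576 / (946·2415) = 41.8133 K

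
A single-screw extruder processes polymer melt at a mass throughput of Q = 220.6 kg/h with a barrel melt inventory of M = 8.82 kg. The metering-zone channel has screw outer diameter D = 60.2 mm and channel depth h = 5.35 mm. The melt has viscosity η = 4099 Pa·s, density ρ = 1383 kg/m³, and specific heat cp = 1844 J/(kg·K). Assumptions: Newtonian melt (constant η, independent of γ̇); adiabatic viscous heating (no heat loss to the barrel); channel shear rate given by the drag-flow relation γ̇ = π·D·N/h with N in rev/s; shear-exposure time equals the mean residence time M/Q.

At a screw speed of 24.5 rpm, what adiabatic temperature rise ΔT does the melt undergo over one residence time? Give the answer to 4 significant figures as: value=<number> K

value=48.20 K

Q_s = Q / 3600 = 220.6 / 3600 = 0.0612778 kg/s
Mean residence time: t_res = M/Q_s = 8.82 kg / 0.0612778 kg/s = 143.935 s
Convert to SI: D = 0.0602 m, h = 0.00535 m, N = 24.5/60 = 0.408333 rev/s
Shear rate: γ̇ = πDN/h = π·0.0602·0.408333/0.00535 = 14.4347 s⁻¹
ΔT = η·γ̇²·t_res/(ρ·cp) = [4099 × 14.4347² × 143.935] / [1383 × 1844] = 48.2031 K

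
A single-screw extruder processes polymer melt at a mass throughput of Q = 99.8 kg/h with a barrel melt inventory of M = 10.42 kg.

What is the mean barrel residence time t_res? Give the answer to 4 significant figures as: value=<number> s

Convert throughput: Q = 99.8 kg/h = 99.8/3600 = 0.0277222 kg/s
t_res = M / Q_s = 10.42 / 0.0277222 = 375.872 s

value=375.9 s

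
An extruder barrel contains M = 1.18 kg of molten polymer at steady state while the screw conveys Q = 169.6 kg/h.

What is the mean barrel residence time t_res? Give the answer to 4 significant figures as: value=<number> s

Convert throughput: Q = 169.6 kg/h = 169.6/3600 = 0.0471111 kg/s
t_res = M / Q_s = 1.18 / 0.0471111 = 25.0472 s

value=25.05 s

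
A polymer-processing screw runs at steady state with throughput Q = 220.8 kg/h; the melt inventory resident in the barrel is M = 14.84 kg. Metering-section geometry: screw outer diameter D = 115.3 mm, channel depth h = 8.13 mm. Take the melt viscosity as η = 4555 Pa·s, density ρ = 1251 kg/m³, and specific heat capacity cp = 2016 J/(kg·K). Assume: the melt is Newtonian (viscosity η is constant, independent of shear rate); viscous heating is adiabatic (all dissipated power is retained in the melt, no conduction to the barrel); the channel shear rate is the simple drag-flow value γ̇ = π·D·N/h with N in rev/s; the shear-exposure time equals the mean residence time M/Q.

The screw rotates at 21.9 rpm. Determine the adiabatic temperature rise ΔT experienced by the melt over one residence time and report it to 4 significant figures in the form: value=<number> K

value=115.6 K

Throughput in SI: Q_s = 220.8 kg/h ÷ 3600 s/h = 0.0613333 kg/s
t_res = M / Q_s = 14.84 / 0.0613333 = 241.957 s
Geometry in metres: D = 115.3 mm → 0.1153 m, h = 8.13 mm → 0.00813 m; screw speed N = 21.9 rpm = 0.365 rev/s
γ̇ = π·D·N / h = π · 0.1153 · 0.365 / 0.00813 = 16.2623 s⁻¹
ΔT = η·γ̇²·t_res/(ρ·cp) = [4555 × 16.2623² × 241.957] / [1251 × 2016] = 115.569 K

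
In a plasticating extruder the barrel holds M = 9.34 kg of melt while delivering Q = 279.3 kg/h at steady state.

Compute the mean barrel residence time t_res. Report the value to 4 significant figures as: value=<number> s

value=120.4 s

Q_s = Q / 3600 = 279.3 / 3600 = 0.0775833 kg/s
Mean residence time: t_res = M/Q_s = 9.34 kg / 0.0775833 kg/s = 120.387 s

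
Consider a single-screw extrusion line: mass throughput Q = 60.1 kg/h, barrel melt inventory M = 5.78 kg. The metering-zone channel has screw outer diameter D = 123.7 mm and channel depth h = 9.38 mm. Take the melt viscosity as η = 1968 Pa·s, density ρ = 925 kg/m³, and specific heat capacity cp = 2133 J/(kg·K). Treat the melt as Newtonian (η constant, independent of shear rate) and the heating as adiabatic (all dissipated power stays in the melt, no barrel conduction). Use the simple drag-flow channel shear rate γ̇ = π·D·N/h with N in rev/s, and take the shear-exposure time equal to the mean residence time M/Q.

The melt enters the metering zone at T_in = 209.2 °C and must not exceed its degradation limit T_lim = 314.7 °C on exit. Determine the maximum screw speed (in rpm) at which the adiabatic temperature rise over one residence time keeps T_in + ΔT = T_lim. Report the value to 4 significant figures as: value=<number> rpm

Q_s = Q / 3600 = 60.1 / 3600 = 0.0166944 kg/s
Mean residence time: t_res = M/Q_s = 5.78 kg / 0.0166944 kg/s = 346.223 s
Convert to metres: D = 0.1237 m, h = 0.00938 m
Allowable rise: ΔT_a = T_lim − T_in = 314.7 − 209.2 = 105.5 K
Invert ΔT = ηγ̇²t_res/(ρcp) for γ̇: γ̇_max² = ΔT_a ρ cp / (η t_res) = 105.5·925·2133 / (1968·346.223) = 305.495 s⁻²
γ̇_max = √305.495 = 17.4784 s⁻¹
N_max = γ̇_max h / (πD) = 17.4784·0.00938/(π·0.1237) = 0.421876 rev/s → ×60 = 25.3126 rpm

value=25.31 rpm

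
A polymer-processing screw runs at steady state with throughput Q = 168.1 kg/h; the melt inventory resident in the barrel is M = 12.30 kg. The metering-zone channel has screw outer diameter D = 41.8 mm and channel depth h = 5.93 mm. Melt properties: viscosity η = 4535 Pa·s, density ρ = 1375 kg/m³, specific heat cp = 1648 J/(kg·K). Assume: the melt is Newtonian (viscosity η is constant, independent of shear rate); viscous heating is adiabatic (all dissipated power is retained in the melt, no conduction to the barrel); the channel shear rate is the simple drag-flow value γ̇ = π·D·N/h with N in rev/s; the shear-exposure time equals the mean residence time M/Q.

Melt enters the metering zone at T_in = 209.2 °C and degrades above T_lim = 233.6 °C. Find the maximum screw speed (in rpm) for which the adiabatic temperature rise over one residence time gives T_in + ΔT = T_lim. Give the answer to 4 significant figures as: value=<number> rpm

value=18.43 rpm

Q_s = Q / 3600 = 168.1 / 3600 = 0.0466944 kg/s
t_res = M / Q_s = 12.30 / 0.0466944 = 263.415 s
Geometry in SI: D = 41.8 mm → 0.0418 m, h = 5.93 mm → 0.00593 m
ΔT_a = T_lim − T_in = 233.6 − 209.2 = 24.4 K
Invert ΔT = ηγ̇²t_res/(ρcp) for γ̇: γ̇_max² = ΔT_a ρ cp / (η t_res) = 24.4·1375·1648 / (4535·263.415) = 46.2842 s⁻²
γ̇_max = √46.2842 = 6.80325 s⁻¹
N_max = γ̇_max h / (πD) = 6.80325·0.00593/(π·0.0418) = 0.307217 rev/s → ×60 = 18.433 rpm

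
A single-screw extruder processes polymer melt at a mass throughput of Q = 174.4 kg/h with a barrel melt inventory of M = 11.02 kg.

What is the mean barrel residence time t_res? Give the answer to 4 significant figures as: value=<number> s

value=227.5 s

Throughput in SI: Q_s = 174.4 kg/h ÷ 3600 s/h = 0.0484444 kg/s
t_res = M / Q_s = 11.02 ÷ 0.0484444 = 227.477 s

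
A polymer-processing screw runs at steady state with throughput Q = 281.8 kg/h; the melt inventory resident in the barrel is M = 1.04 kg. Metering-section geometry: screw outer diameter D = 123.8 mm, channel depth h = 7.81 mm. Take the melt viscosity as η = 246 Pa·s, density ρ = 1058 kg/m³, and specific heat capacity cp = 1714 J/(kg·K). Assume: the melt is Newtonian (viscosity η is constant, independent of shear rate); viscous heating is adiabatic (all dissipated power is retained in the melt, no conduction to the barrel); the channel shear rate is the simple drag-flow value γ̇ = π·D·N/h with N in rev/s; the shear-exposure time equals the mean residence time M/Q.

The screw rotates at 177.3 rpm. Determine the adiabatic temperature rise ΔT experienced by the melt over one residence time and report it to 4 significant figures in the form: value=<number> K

value=39.03 K

Throughput in SI: Q_s = 281.8 kg/h ÷ 3600 s/h = 0.0782778 kg/s
t_res = M / Q_s = 1.04 ÷ 0.0782778 = 13.286 s
Geometry in metres: D = 123.8 mm → 0.1238 m, h = 7.81 mm → 0.00781 m; screw speed N = 177.3 rpm = 2.955 rev/s
γ̇ = π·D·N / h = π · 0.1238 · 2.955 / 0.00781 = 147.156 s⁻¹
Adiabatic rise: ΔT = η γ̇² t_res / (ρ cp) = 246·(147.156)²·13.286 / (1058·1714) = 39.029 K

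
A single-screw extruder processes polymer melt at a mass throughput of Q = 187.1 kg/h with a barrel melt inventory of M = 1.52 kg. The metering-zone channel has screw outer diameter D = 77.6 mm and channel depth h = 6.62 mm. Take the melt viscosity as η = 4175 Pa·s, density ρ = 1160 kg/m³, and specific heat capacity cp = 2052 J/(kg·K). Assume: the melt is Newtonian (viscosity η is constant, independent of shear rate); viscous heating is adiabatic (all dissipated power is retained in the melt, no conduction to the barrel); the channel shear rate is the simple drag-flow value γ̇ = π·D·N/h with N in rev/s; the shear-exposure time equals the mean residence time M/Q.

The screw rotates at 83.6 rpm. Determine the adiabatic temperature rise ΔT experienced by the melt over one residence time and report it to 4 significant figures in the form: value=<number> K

Q_s = Q / 3600 = 187.1 / 3600 = 0.0519722 kg/s
Mean residence time: t_res = M/Q_s = 1.52 kg / 0.0519722 kg/s = 29.2464 s
Convert to SI: D = 0.0776 m, h = 0.00662 m, N = 83.6/60 = 1.39333 rev/s
Shear rate: γ̇ = πDN/h = π·0.0776·1.39333/0.00662 = 51.3108 s⁻¹
ΔT = η·γ̇²·t_res/(ρ·cp) = [4175 × 51.3108² × 29.2464] / [1160 × 2052] = 135.055 K

value=135.1 K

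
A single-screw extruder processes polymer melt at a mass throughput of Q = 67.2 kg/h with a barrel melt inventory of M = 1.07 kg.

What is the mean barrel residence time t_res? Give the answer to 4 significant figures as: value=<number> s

value=57.32 s

Q_s = Q / 3600 = 67.2 / 3600 = 0.0186667 kg/s
Mean residence time: t_res = M/Q_s = 1.07 kg / 0.0186667 kg/s = 57.3214 s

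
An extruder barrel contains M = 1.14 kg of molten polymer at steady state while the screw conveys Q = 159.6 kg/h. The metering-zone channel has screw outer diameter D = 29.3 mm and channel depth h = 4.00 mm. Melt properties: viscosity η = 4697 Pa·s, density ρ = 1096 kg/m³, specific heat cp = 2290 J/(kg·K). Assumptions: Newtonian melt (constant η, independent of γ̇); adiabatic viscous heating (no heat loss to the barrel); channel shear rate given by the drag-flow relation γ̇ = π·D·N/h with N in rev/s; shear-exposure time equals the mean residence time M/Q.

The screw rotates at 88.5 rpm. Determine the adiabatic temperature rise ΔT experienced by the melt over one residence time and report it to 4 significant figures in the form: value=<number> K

Convert throughput: Q = 159.6 kg/h = 159.6/3600 = 0.0443333 kg/s
t_res = M / Q_s = 1.14 / 0.0443333 = 25.7143 s
Convert to SI: D = 0.0293 m, h = 0.004 m, N = 88.5/60 = 1.475 rev/s
Shear rate: γ̇ = πDN/h = π·0.0293·1.475/0.004 = 33.9429 s⁻¹
ΔT = η·γ̇²·t_res / (ρ·cp) = 4697 · (33.9429)² · 25.7143 / (1096 · 2290) = 55.4432 K

value=55.44 K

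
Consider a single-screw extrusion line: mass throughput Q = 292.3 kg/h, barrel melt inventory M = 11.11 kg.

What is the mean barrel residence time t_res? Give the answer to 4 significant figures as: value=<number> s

Q_s = Q / 3600 = 292.3 / 3600 = 0.0811944 kg/s
t_res = M / Q_s = 11.11 ÷ 0.0811944 = 136.832 s

value=136.8 s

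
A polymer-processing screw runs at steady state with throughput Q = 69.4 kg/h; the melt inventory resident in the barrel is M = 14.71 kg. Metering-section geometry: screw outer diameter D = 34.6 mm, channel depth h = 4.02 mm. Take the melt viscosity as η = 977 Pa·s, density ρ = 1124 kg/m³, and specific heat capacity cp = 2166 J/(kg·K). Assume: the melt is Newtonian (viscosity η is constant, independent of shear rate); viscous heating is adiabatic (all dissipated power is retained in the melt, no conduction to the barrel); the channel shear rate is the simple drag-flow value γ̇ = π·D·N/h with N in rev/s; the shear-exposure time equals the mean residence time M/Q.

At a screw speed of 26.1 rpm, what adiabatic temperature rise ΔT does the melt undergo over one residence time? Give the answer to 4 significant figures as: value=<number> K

value=42.36 K

Q_s = Q / 3600 = 69.4 / 3600 = 0.0192778 kg/s
t_res = M / Q_s = 14.71 ÷ 0.0192778 = 763.055 s
D = 34.6 mm = 0.0346 m;  h = 4.02 mm = 0.00402 m;  N = 26.1 rpm / 60 = 0.435 rev/s
γ̇ = π·D·N / h = π · 0.0346 · 0.435 / 0.00402 = 11.7622 s⁻¹
Adiabatic rise: ΔT = η γ̇² t_res / (ρ cp) = 977·(11.7622)²·763.055 / (1124·2166) = 42.3647 K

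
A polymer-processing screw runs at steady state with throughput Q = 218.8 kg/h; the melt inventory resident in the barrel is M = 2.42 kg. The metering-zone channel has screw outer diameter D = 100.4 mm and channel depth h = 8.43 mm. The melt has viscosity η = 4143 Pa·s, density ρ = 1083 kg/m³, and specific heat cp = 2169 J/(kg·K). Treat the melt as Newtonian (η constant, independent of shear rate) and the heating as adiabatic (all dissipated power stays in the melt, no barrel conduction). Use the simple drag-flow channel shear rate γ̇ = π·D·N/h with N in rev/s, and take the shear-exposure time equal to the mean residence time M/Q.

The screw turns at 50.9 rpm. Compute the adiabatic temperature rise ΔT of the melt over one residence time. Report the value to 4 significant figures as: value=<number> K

value=70.75 K

Q_s = Q / 3600 = 218.8 / 3600 = 0.0607778 kg/s
Mean residence time: t_res = M/Q_s = 2.42 kg / 0.0607778 kg/s = 39.8172 s
Convert to SI: D = 0.1004 m, h = 0.00843 m, N = 50.9/60 = 0.848333 rev/s
γ̇ = π D N / h = (π)(0.1004)(0.848333) / 0.00843 = 31.7411 s⁻¹
Adiabatic rise: ΔT = η γ̇² t_res / (ρ cp) = 4143·(31.7411)²·39.8172 / (1083·2169) = 70.7526 K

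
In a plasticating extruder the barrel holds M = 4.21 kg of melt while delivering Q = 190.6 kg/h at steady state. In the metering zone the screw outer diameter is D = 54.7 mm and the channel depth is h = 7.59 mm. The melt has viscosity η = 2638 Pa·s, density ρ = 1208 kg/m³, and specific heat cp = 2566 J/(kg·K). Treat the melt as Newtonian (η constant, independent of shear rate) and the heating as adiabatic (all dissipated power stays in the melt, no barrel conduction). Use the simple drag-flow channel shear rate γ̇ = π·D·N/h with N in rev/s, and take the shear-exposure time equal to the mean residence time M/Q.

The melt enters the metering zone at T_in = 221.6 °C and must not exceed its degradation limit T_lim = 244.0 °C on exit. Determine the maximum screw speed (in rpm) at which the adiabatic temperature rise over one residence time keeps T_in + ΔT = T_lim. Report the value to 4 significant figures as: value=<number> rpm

value=48.21 rpm

Convert throughput: Q = 190.6 kg/h = 190.6/3600 = 0.0529444 kg/s
t_res = M / Q_s = 4.21 ÷ 0.0529444 = 79.5173 s
Geometry in SI: D = 54.7 mm → 0.0547 m, h = 7.59 mm → 0.00759 m
Allowable rise: ΔT_a = T_lim − T_in = 244.0 − 221.6 = 22.4 K
Invert ΔT = ηγ̇²t_res/(ρcp) for γ̇: γ̇_max² = ΔT_a ρ cp / (η t_res) = 22.4·1208·2566 / (2638·79.5173) = 331.005 s⁻²
γ̇_max = √331.005 = 18.1936 s⁻¹
Solve γ̇ = πDN/h for N: N_max = γ̇_max·h/(π·D) = 18.1936 × 0.00759 / (π × 0.0547) = 0.803567 rev/s = 48.214 rpm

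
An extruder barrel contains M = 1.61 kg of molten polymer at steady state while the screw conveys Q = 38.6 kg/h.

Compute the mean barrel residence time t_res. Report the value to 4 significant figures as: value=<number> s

Throughput in SI: Q_s = 38.6 kg/h ÷ 3600 s/h = 0.0107222 kg/s
t_res = M / Q_s = 1.61 / 0.0107222 = 150.155 s

value=150.2 s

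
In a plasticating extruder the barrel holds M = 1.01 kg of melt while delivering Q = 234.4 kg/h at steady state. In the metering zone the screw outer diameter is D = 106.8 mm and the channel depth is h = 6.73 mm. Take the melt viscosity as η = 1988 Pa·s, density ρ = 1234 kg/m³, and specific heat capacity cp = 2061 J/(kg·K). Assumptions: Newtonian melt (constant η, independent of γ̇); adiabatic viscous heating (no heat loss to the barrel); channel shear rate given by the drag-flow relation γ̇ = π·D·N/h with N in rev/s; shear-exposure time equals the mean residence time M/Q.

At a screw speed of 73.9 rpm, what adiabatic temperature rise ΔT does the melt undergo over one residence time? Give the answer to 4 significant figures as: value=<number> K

Throughput in SI: Q_s = 234.4 kg/h ÷ 3600 s/h = 0.0651111 kg/s
t_res = M / Q_s = 1.01 ÷ 0.0651111 = 15.5119 s
Geometry in metres: D = 106.8 mm → 0.1068 m, h = 6.73 mm → 0.00673 m; screw speed N = 73.9 rpm = 1.23167 rev/s
γ̇ = π D N / h = (π)(0.1068)(1.23167) / 0.00673 = 61.4044 s⁻¹
ΔT = η·γ̇²·t_res / (ρ·cp) = 1988 · (61.4044)² · 15.5119 / (1234 · 2061) = 45.7181 K

value=45.72 K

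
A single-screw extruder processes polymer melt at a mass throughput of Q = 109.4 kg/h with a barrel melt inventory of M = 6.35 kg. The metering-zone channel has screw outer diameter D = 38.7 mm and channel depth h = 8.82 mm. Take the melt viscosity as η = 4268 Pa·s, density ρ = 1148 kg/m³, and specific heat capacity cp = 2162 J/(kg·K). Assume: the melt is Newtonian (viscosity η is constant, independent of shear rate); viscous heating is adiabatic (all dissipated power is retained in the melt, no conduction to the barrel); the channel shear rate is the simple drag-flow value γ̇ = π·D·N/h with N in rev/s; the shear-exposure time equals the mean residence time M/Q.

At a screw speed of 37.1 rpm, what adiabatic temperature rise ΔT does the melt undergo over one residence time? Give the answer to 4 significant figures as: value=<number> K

Q_s = Q / 3600 = 109.4 / 3600 = 0.0303889 kg/s
t_res = M / Q_s = 6.35 / 0.0303889 = 208.958 s
Convert to SI: D = 0.0387 m, h = 0.00882 m, N = 37.1/60 = 0.618333 rev/s
Shear rate: γ̇ = πDN/h = π·0.0387·0.618333/0.00882 = 8.52344 s⁻¹
Adiabatic rise: ΔT = η γ̇² t_res / (ρ cp) = 4268·(8.52344)²·208.958 / (1148·2162) = 26.1045 K

value=26.10 K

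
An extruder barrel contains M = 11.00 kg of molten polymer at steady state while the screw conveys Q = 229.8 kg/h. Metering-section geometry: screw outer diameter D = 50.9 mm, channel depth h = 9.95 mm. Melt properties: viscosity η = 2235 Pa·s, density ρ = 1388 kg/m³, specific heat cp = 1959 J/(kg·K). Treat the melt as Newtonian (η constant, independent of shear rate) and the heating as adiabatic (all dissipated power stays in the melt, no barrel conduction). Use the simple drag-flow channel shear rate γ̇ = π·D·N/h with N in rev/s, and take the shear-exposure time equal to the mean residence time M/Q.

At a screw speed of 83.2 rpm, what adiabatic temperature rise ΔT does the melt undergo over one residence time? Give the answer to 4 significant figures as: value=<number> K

value=70.34 K

Convert throughput: Q = 229.8 kg/h = 229.8/3600 = 0.0638333 kg/s
t_res = M / Q_s = 11.00 / 0.0638333 = 172.324 s
Geometry in metres: D = 50.9 mm → 0.0509 m, h = 9.95 mm → 0.00995 m; screw speed N = 83.2 rpm = 1.38667 rev/s
γ̇ = π·D·N / h = π · 0.0509 · 1.38667 / 0.00995 = 22.2852 s⁻¹
Adiabatic rise: ΔT = η γ̇² t_res / (ρ cp) = 2235·(22.2852)²·172.324 / (1388·1959) = 70.3448 K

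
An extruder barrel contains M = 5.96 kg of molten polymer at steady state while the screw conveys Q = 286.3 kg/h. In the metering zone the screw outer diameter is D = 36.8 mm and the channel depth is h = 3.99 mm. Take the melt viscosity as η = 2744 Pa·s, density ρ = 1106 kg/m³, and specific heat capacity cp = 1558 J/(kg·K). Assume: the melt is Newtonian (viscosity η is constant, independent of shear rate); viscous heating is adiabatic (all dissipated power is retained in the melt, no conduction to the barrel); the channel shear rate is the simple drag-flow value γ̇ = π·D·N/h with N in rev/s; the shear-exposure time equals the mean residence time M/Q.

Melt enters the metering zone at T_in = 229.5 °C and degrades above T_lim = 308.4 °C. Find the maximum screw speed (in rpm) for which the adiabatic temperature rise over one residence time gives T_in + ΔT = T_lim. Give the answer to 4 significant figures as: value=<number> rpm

Q_s = Q / 3600 = 286.3 / 3600 = 0.0795278 kg/s
t_res = M / Q_s = 5.96 / 0.0795278 = 74.9424 s
D = 36.8 mm = 0.0368 m;  h = 3.99 mm = 0.00399 m
ΔT_a = T_lim − T_in = 308.4 − 229.5 = 78.9 K
Invert ΔT = ηγ̇²t_res/(ρcp) for γ̇: γ̇_max² = ΔT_a ρ cp / (η t_res) = 78.9·1106·1558 / (2744·74.9424) = 661.132 s⁻²
γ̇_max = √661.132 = 25.7125 s⁻¹
N_max = γ̇_max·h / (π·D) = 25.7125 · 0.00399 / (π · 0.0368) = 0.8874 rev/s = 53.244 rpm

value=53.24 rpm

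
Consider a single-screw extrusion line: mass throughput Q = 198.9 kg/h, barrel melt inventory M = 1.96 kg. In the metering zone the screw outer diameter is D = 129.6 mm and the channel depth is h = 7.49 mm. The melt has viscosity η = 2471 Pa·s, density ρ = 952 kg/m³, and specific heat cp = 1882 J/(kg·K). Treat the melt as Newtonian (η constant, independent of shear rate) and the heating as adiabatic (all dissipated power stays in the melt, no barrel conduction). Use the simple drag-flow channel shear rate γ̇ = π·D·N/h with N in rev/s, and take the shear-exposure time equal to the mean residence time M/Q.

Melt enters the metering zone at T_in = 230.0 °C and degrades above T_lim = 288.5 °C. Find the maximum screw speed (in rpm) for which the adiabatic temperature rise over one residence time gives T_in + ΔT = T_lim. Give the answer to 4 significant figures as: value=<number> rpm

Convert throughput: Q = 198.9 kg/h = 198.9/3600 = 0.05525 kg/s
Mean residence time: t_res = M/Q_s = 1.96 kg / 0.05525 kg/s = 35.4751 s
Convert to metres: D = 0.1296 m, h = 0.00749 m
ΔT_a = T_lim − T_in = 288.5 − 230.0 = 58.5 K
γ̇_max² = ΔT_a·ρ·cp/(η·t_res) = 58.5·952·1882/(2471·35.4751) = 1195.68 s⁻²
γ̇_max = √1195.68 = 34.5786 s⁻¹
Solve γ̇ = πDN/h for N: N_max = γ̇_max·h/(π·D) = 34.5786 × 0.00749 / (π × 0.1296) = 0.636114 rev/s = 38.1668 rpm

value=38.17 rpm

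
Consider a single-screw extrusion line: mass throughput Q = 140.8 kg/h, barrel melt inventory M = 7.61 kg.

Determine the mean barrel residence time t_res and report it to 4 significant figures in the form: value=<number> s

value=194.6 s

Throughput in SI: Q_s = 140.8 kg/h ÷ 3600 s/h = 0.0391111 kg/s
Mean residence time: t_res = M/Q_s = 7.61 kg / 0.0391111 kg/s = 194.574 s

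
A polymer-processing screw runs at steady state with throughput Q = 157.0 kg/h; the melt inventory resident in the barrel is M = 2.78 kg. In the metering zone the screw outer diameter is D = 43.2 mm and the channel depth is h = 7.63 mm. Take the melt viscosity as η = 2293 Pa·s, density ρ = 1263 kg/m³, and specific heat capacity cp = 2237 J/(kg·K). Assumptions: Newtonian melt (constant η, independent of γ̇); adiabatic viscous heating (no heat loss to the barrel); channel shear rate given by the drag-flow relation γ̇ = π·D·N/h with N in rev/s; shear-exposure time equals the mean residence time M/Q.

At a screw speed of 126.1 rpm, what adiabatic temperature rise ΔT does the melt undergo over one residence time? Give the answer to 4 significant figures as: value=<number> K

Throughput in SI: Q_s = 157.0 kg/h ÷ 3600 s/h = 0.0436111 kg/s
Mean residence time: t_res = M/Q_s = 2.78 kg / 0.0436111 kg/s = 63.7452 s
D = 43.2 mm = 0.0432 m;  h = 7.63 mm = 0.00763 m;  N = 126.1 rpm / 60 = 2.10167 rev/s
Shear rate: γ̇ = πDN/h = π·0.0432·2.10167/0.00763 = 37.3829 s⁻¹
Adiabatic rise: ΔT = η γ̇² t_res / (ρ cp) = 2293·(37.3829)²·63.7452 / (1263·2237) = 72.2983 K

value=72.30 K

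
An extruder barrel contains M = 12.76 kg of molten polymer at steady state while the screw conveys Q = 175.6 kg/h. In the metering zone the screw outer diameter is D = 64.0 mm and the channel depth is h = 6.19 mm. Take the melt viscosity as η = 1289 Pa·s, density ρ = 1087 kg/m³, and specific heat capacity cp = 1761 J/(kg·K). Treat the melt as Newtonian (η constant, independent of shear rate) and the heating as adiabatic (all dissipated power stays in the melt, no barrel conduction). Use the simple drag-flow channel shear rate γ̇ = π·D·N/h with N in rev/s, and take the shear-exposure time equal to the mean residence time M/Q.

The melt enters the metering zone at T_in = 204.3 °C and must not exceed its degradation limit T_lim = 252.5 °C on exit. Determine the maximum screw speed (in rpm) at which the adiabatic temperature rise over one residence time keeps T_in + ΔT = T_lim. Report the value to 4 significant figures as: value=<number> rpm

Throughput in SI: Q_s = 175.6 kg/h ÷ 3600 s/h = 0.0487778 kg/s
t_res = M / Q_s = 12.76 / 0.0487778 = 261.595 s
Geometry in SI: D = 64.0 mm → 0.064 m, h = 6.19 mm → 0.00619 m
Allowable rise: ΔT_a = T_lim − T_in = 252.5 − 204.3 = 48.2 K
γ̇_max² = ΔT_a·ρ·cp / (η·t_res) = [48.2 × 1087 × 1761] / [1289 × 261.595] = 273.624 s⁻²
γ̇_max = sqrt(273.624) = 16.5416 s⁻¹
Solve γ̇ = πDN/h for N: N_max = γ̇_max·h/(π·D) = 16.5416 × 0.00619 / (π × 0.064) = 0.509258 rev/s = 30.5555 rpm

value=30.56 rpm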